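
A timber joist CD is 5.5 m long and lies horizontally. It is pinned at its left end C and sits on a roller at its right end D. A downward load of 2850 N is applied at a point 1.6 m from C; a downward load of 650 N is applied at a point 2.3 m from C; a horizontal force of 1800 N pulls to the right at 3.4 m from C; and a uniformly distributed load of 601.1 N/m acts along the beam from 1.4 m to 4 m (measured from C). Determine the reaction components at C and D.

C_x = -1800 N, C_y = 3195 N, D_y = 1868 N

Resultant of the distributed load: 601.1 × 2.6 = 1562.86 N at 2.7 m from C.
Taking moments about C: D_y·5.5 − 2850·1.6 − 650·2.3 − (601.1·2.6)·2.7 = 0 → D_y = 10274.722/5.5 = 1868.13 ≈ 1868 N.
ΣF_y = 0: C_y + 1868.13 − 2850 − 650 − 601.1·2.6 = 0 → C_y = 3195 N.
ΣF_x = 0: C_x + 1800 = 0 → C_x = -1800 N.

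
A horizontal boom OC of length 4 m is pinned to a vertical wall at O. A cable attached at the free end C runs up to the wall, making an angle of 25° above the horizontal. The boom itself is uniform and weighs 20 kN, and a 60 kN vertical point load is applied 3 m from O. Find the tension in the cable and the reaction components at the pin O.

T = 130.1 kN, O_x = 117.9 kN, O_y = 25.00 kN

ΣM about O: T·sin25°·4 − 20·2 − 60·3 = 0 → T = 220/(4·0.422618) = 130.141 ≈ 130.1 kN.
ΣF_x = 0: O_x − T·cos25° = 0 → O_x = 130.141 × 0.906308 = 117.9 kN.
ΣF_y = 0: O_y + T·sin25° − 20 − 60 = 0 → O_y = 80 − 130.141 × 0.422618 = 25.00 kN.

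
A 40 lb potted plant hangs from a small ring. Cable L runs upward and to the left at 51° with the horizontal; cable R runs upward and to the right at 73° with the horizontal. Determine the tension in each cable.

ΣF_x = 0: −T_L·cos51° + T_R·cos73° = 0 → T_R = 2.15247·T_L.
ΣF_y = 0: T_L·sin51° + T_R·sin73° = 40.
Substitute: T_L·(0.777146 + 2.15247·0.956305) = 40 → T_L = 14.1065 ≈ 14.11 lb.
Then T_R = 2.15247 × 14.1065 = 30.36 lb.

T_L = 14.11 lb, T_R = 30.36 lb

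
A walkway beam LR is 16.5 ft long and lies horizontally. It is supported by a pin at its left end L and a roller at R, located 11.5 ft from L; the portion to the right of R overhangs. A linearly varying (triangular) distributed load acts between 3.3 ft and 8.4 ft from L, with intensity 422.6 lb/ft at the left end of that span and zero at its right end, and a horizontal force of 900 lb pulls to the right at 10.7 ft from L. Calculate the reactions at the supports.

L_x = -900.0 lb, L_y = 609.1 lb, R_y = 468.5 lb

Resultant of the triangular load: ½ × 422.6 × 5.1 = 1077.63 lb, acting at 5 ft from L (one-third of the span from the peak).
ΣM about L: R_y·11.5 − (½·422.6·5.1)·5 = 0 → R_y = 5388.15/11.5 = 468.535 ≈ 468.5 lb.
ΣF_y = 0: L_y + 468.535 − ½·422.6·5.1 = 0 → L_y = 609.1 lb.
ΣF_x = 0: L_x + 900 = 0 → L_x = -900.0 lb.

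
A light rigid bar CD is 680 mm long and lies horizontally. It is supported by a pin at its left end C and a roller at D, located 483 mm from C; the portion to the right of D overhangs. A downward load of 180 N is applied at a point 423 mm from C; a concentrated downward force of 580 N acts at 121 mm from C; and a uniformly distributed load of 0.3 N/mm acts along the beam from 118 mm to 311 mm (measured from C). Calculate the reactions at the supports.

Resultant of the distributed load: 0.3 × 193 = 57.9 N at 214.5 mm from C.
Moments about C: D_y·483 − 180·423 − 580·121 − (0.3·193)·214.5 = 0 → D_y = 158739.55/483 = 328.653 ≈ 328.7 N.
ΣF_y = 0: C_y + 328.653 − 180 − 580 − 0.3·193 = 0 → C_y = 489.2 N.
ΣF_x = 0: no horizontal applied forces, so C_x = 0.

C_x = 0, C_y = 489.2 N, D_y = 328.7 N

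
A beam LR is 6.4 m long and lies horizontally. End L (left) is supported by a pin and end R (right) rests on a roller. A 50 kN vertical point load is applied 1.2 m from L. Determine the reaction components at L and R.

L_x = 0, L_y = 40.62 kN, R_y = 9.375 kN

Moments about L: R_y·6.4 − 50·1.2 = 0 → R_y = 60/6.4 = 9.375 kN.
ΣF_y = 0: L_y + 9.375 − 50 = 0 → L_y = 40.62 kN.
ΣF_x = 0: no horizontal applied forces, so L_x = 0.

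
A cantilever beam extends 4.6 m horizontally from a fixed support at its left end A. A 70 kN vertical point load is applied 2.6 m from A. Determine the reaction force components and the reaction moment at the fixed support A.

A_x = 0, A_y = 70.00 kN, M_A = 182.0 kN·m

ΣF_x = 0: A_x = 0.
ΣF_y = 0: A_y − 70 = 0 → A_y = 70.00 kN.
ΣM about A: M_A − 70·2.6 = 0 → M_A = 182.0 kN·m.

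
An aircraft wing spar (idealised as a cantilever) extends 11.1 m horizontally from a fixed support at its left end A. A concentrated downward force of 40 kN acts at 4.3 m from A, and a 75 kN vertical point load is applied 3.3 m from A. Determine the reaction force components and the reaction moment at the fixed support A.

A_x = 0, A_y = 115.0 kN, M_A = 419.5 kN·m

ΣF_x = 0: A_x = 0.
ΣF_y = 0: A_y − 40 − 75 = 0 → A_y = 115.0 kN.
ΣM about A: M_A − 40·4.3 − 75·3.3 = 0 → M_A = 419.5 kN·m.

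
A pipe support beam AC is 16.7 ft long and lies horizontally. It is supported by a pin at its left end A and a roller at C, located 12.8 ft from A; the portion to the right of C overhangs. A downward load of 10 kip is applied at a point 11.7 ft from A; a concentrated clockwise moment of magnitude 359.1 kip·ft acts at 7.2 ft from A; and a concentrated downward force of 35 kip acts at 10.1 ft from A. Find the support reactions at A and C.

Moments about A: C_y·12.8 − 10·11.7 − 359.1 − 35·10.1 = 0 → C_y = 829.6/12.8 = 64.8125 ≈ 64.81 kip.
ΣF_y = 0: A_y + 64.8125 − 10 − 35 = 0 → A_y = -19.81 kip.
ΣF_x = 0: no horizontal applied forces, so A_x = 0.

A_x = 0, A_y = -19.81 kip, C_y = 64.81 kip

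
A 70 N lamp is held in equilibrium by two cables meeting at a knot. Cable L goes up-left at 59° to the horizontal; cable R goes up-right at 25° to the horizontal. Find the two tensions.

ΣF_x = 0: −T_L·cos59° + T_R·cos25° = 0 → T_R = 0.568282·T_L.
ΣF_y = 0: T_L·sin59° + T_R·sin25° = 70.
Substitute: T_L·(0.857167 + 0.568282·0.422618) = 70 → T_L = 63.791 ≈ 63.79 N.
Then T_R = 0.568282 × 63.791 = 36.25 N.

T_L = 63.79 N, T_R = 36.25 N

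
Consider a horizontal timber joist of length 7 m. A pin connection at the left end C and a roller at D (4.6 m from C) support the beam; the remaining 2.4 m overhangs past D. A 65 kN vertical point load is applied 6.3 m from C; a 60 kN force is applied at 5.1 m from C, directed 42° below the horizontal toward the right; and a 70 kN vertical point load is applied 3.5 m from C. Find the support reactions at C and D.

C_x = -44.59 kN, C_y = -11.65 kN, D_y = 186.8 kN

Taking moments about C: D_y·4.6 − 65·6.3 − 60·sin42°·5.1 − 70·3.5 = 0 → D_y = 859.254/4.6 = 186.794 ≈ 186.8 kN.
ΣF_y = 0: C_y + 186.794 − 65 − 60·sin42° − 70 = 0 → C_y = -11.65 kN.
ΣF_x = 0: C_x + 60·cos42° = 0 → C_x = -44.59 kN.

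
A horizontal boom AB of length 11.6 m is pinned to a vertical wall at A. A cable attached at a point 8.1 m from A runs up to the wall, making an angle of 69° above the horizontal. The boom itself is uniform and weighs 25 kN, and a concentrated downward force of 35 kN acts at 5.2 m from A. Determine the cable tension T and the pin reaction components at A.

ΣM about A: T·sin69°·8.1 − 25·5.8 − 35·5.2 = 0 → T = 327/(8.1·0.93358) = 43.2425 ≈ 43.24 kN.
ΣF_x = 0: A_x − T·cos69° = 0 → A_x = 43.2425 × 0.358368 = 15.50 kN.
ΣF_y = 0: A_y + T·sin69° − 25 − 35 = 0 → A_y = 60 − 43.2425 × 0.93358 = 19.63 kN.

T = 43.24 kN, A_x = 15.50 kN, A_y = 19.63 kN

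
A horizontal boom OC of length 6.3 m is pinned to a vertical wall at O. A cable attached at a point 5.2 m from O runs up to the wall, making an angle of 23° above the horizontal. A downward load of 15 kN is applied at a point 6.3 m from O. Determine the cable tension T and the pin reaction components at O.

ΣM about O: T·sin23°·5.2 − 15·6.3 = 0 → T = 94.5/(5.2·0.390731) = 46.5105 ≈ 46.51 kN.
ΣF_x = 0: O_x − T·cos23° = 0 → O_x = 46.5105 × 0.920505 = 42.81 kN.
ΣF_y = 0: O_y + T·sin23° − 15 = 0 → O_y = 15 − 46.5105 × 0.390731 = -3.173 kN.

T = 46.51 kN, O_x = 42.81 kN, O_y = -3.173 kN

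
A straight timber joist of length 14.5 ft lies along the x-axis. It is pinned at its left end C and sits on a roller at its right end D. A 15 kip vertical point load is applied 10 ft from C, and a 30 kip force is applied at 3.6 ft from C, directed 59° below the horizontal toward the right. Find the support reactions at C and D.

Moments about C: D_y·14.5 − 15·10 − 30·sin59°·3.6 = 0 → D_y = 242.574/14.5 = 16.7292 ≈ 16.73 kip.
ΣF_y = 0: C_y + 16.7292 − 15 − 30·sin59° = 0 → C_y = 23.99 kip.
ΣF_x = 0: C_x + 30·cos59° = 0 → C_x = -15.45 kip.

C_x = -15.45 kip, C_y = 23.99 kip, D_y = 16.73 kip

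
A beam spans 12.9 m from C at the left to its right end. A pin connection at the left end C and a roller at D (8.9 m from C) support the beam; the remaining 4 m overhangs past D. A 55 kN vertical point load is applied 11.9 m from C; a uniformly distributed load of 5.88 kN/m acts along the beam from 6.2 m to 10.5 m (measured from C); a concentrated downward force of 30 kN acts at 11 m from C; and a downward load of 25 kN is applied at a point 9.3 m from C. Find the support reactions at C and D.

Resultant of the distributed load: 5.88 × 4.3 = 25.284 kN at 8.35 m from C.
Taking moments about C: D_y·8.9 − 55·11.9 − (5.88·4.3)·8.35 − 30·11 − 25·9.3 = 0 → D_y = 1428.1214/8.9 = 160.463 ≈ 160.5 kN.
ΣF_y = 0: C_y + 160.463 − 55 − 5.88·4.3 − 30 − 25 = 0 → C_y = -25.18 kN.
ΣF_x = 0: no horizontal applied forces, so C_x = 0.

C_x = 0, C_y = -25.18 kN, D_y = 160.5 kN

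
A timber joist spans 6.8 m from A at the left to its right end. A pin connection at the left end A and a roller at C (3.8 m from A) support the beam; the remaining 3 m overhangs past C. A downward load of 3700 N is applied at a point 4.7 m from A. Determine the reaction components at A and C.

A_x = 0, A_y = -876.3 N, C_y = 4576 N

Taking moments about A: C_y·3.8 − 3700·4.7 = 0 → C_y = 17390/3.8 = 4576.32 ≈ 4576 N.
ΣF_y = 0: A_y + 4576.32 − 3700 = 0 → A_y = -876.3 N.
ΣF_x = 0: no horizontal applied forces, so A_x = 0.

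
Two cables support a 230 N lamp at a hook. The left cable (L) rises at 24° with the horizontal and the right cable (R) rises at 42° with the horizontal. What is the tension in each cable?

ΣF_x = 0: −T_L·cos24° + T_R·cos42° = 0 → T_R = 1.2293·T_L.
ΣF_y = 0: T_L·sin24° + T_R·sin42° = 230.
Substitute: T_L·(0.406737 + 1.2293·0.669131) = 230 → T_L = 187.098 ≈ 187.1 N.
Then T_R = 1.2293 × 187.098 = 230.0 N.

T_L = 187.1 N, T_R = 230.0 N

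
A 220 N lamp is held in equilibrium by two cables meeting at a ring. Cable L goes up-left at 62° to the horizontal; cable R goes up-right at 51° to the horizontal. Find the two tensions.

T_L = 150.4 N, T_R = 112.2 N

ΣF_x = 0: −T_L·cos62° + T_R·cos51° = 0 → T_R = 0.745998·T_L.
ΣF_y = 0: T_L·sin62° + T_R·sin51° = 220.
Substitute: T_L·(0.882948 + 0.745998·0.777146) = 220 → T_L = 150.407 ≈ 150.4 N.
Then T_R = 0.745998 × 150.407 = 112.2 N.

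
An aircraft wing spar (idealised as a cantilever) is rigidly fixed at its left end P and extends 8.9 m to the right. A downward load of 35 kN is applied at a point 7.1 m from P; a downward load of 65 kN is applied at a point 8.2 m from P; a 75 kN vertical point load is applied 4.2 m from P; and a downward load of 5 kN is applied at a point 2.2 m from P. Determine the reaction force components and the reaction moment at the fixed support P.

P_x = 0, P_y = 180.0 kN, M_P = 1108 kN·m

ΣF_x = 0: P_x = 0.
ΣF_y = 0: P_y − 35 − 65 − 75 − 5 = 0 → P_y = 180.0 kN.
ΣM about P: M_P − 35·7.1 − 65·8.2 − 75·4.2 − 5·2.2 = 0 → M_P = 1108 kN·m.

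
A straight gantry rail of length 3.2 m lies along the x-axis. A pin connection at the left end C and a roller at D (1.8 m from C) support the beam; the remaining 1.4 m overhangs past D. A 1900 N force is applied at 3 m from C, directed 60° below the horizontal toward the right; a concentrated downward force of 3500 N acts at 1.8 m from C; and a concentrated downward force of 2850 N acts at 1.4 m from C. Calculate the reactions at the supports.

C_x = -950.0 N, C_y = -463.6 N, D_y = 8459 N

Moments about C: D_y·1.8 − 1900·sin60°·3 − 3500·1.8 − 2850·1.4 = 0 → D_y = 15226.3/1.8 = 8459.06 ≈ 8459 N.
ΣF_y = 0: C_y + 8459.06 − 1900·sin60° − 3500 − 2850 = 0 → C_y = -463.6 N.
ΣF_x = 0: C_x + 1900·cos60° = 0 → C_x = -950.0 N.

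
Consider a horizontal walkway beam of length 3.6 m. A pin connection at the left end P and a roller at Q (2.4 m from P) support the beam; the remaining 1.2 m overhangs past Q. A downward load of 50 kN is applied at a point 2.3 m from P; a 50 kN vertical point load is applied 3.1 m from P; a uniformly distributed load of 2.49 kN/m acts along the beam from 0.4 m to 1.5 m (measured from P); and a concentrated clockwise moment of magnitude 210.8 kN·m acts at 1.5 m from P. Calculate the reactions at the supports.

Resultant of the distributed load: 2.49 × 1.1 = 2.739 kN at 0.95 m from P.
Moments about P: Q_y·2.4 − 50·2.3 − 50·3.1 − (2.49·1.1)·0.95 − 210.8 = 0 → Q_y = 483.40205/2.4 = 201.418 ≈ 201.4 kN.
ΣF_y = 0: P_y + 201.418 − 50 − 50 − 2.49·1.1 = 0 → P_y = -98.68 kN.
ΣF_x = 0: no horizontal applied forces, so P_x = 0.

P_x = 0, P_y = -98.68 kN, Q_y = 201.4 kN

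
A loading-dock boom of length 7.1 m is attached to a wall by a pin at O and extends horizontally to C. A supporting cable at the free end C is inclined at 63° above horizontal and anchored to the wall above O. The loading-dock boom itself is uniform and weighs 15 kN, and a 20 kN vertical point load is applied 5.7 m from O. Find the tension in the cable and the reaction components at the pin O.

ΣM about O: T·sin63°·7.1 − 15·3.55 − 20·5.7 = 0 → T = 167.25/(7.1·0.891007) = 26.4379 ≈ 26.44 kN.
ΣF_x = 0: O_x − T·cos63° = 0 → O_x = 26.4379 × 0.45399 = 12.00 kN.
ΣF_y = 0: O_y + T·sin63° − 15 − 20 = 0 → O_y = 35 − 26.4379 × 0.891007 = 11.44 kN.

T = 26.44 kN, O_x = 12.00 kN, O_y = 11.44 kN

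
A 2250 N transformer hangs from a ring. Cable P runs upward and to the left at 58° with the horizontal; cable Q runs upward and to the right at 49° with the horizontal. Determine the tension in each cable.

ΣF_x = 0: −T_P·cos58° + T_Q·cos49° = 0 → T_Q = 0.807731·T_P.
ΣF_y = 0: T_P·sin58° + T_Q·sin49° = 2250.
Substitute: T_P·(0.848048 + 0.807731·0.75471) = 2250 → T_P = 1543.58 ≈ 1544 N.
Then T_Q = 0.807731 × 1543.58 = 1247 N.

T_P = 1544 N, T_Q = 1247 N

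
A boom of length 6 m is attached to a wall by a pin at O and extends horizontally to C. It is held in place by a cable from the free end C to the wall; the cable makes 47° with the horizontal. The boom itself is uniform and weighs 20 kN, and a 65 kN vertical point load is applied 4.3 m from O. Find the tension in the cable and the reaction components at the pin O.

ΣM about O: T·sin47°·6 − 20·3 − 65·4.3 = 0 → T = 339.5/(6·0.731354) = 77.3679 ≈ 77.37 kN.
ΣF_x = 0: O_x − T·cos47° = 0 → O_x = 77.3679 × 0.681998 = 52.76 kN.
ΣF_y = 0: O_y + T·sin47° − 20 − 65 = 0 → O_y = 85 − 77.3679 × 0.731354 = 28.42 kN.

T = 77.37 kN, O_x = 52.76 kN, O_y = 28.42 kN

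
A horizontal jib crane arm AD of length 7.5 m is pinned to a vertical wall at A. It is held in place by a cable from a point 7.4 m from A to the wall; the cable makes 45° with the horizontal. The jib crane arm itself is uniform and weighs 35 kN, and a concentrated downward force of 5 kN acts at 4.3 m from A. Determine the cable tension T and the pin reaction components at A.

T = 29.19 kN, A_x = 20.64 kN, A_y = 19.36 kN

ΣM about A: T·sin45°·7.4 − 35·3.75 − 5·4.3 = 0 → T = 152.75/(7.4·0.707107) = 29.192 ≈ 29.19 kN.
ΣF_x = 0: A_x − T·cos45° = 0 → A_x = 29.192 × 0.707107 = 20.64 kN.
ΣF_y = 0: A_y + T·sin45° − 35 − 5 = 0 → A_y = 40 − 29.192 × 0.707107 = 19.36 kN.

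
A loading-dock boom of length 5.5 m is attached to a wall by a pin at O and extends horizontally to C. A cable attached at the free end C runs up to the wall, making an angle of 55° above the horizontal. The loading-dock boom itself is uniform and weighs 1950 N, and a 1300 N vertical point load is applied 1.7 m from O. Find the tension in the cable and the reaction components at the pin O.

T = 1681 N, O_x = 964.1 N, O_y = 1873 N

ΣM about O: T·sin55°·5.5 − 1950·2.75 − 1300·1.7 = 0 → T = 7572.5/(5.5·0.819152) = 1680.78 ≈ 1681 N.
ΣF_x = 0: O_x − T·cos55° = 0 → O_x = 1680.78 × 0.573576 = 964.1 N.
ΣF_y = 0: O_y + T·sin55° − 1950 − 1300 = 0 → O_y = 3250 − 1680.78 × 0.819152 = 1873 N.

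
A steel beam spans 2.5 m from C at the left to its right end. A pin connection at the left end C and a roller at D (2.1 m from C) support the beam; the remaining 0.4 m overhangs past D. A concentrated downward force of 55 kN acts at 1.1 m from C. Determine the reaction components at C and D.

C_x = 0, C_y = 26.19 kN, D_y = 28.81 kN

Moments about C: D_y·2.1 − 55·1.1 = 0 → D_y = 60.5/2.1 = 28.8095 ≈ 28.81 kN.
ΣF_y = 0: C_y + 28.8095 − 55 = 0 → C_y = 26.19 kN.
ΣF_x = 0: no horizontal applied forces, so C_x = 0.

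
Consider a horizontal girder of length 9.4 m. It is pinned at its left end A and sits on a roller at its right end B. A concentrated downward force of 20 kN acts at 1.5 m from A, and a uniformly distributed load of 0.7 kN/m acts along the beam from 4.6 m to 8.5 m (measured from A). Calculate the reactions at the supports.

A_x = 0, A_y = 17.64 kN, B_y = 5.094 kN

Resultant of the distributed load: 0.7 × 3.9 = 2.73 kN at 6.55 m from A.
ΣM about A: B_y·9.4 − 20·1.5 − (0.7·3.9)·6.55 = 0 → B_y = 47.8815/9.4 = 5.09378 ≈ 5.094 kN.
ΣF_y = 0: A_y + 5.09378 − 20 − 0.7·3.9 = 0 → A_y = 17.64 kN.
ΣF_x = 0: no horizontal applied forces, so A_x = 0.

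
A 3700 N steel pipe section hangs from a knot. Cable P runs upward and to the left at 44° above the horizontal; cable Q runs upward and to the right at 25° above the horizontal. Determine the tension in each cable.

ΣF_x = 0: −T_P·cos44° + T_Q·cos25° = 0 → T_Q = 0.793704·T_P.
ΣF_y = 0: T_P·sin44° + T_Q·sin25° = 3700.
Substitute: T_P·(0.694658 + 0.793704·0.422618) = 3700 → T_P = 3591.91 ≈ 3592 N.
Then T_Q = 0.793704 × 3591.91 = 2851 N.

T_P = 3592 N, T_Q = 2851 N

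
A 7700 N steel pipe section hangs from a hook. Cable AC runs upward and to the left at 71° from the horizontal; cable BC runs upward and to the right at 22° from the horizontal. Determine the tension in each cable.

T_AC = 7149 N, T_BC = 2510 N

ΣF_x = 0: −T_AC·cos71° + T_BC·cos22° = 0 → T_BC = 0.351137·T_AC.
ΣF_y = 0: T_AC·sin71° + T_BC·sin22° = 7700.
Substitute: T_AC·(0.945519 + 0.351137·0.374607) = 7700 → T_AC = 7149.11 ≈ 7149 N.
Then T_BC = 0.351137 × 7149.11 = 2510 N.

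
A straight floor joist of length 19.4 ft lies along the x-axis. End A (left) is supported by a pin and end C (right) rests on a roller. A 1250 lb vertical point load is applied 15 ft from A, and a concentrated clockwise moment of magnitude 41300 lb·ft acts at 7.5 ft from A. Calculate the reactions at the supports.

Taking moments about A: C_y·19.4 − 1250·15 − 41300 = 0 → C_y = 60050/19.4 = 3095.36 ≈ 3095 lb.
ΣF_y = 0: A_y + 3095.36 − 1250 = 0 → A_y = -1845 lb.
ΣF_x = 0: no horizontal applied forces, so A_x = 0.

A_x = 0, A_y = -1845 lb, C_y = 3095 lb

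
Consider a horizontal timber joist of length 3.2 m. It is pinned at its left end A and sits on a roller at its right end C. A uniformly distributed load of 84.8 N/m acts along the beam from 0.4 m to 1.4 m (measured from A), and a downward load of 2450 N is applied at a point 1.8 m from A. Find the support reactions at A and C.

Resultant of the distributed load: 84.8 × 1 = 84.8 N at 0.9 m from A.
Moments about A: C_y·3.2 − (84.8·1)·0.9 − 2450·1.8 = 0 → C_y = 4486.32/3.2 = 1401.97 ≈ 1402 N.
ΣF_y = 0: A_y + 1401.97 − 84.8·1 − 2450 = 0 → A_y = 1133 N.
ΣF_x = 0: no horizontal applied forces, so A_x = 0.

A_x = 0, A_y = 1133 N, C_y = 1402 N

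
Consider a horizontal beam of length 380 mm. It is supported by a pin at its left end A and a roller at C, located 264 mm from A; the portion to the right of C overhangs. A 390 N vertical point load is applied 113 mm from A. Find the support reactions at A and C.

Taking moments about A: C_y·264 − 390·113 = 0 → C_y = 44070/264 = 166.932 ≈ 166.9 N.
ΣF_y = 0: A_y + 166.932 − 390 = 0 → A_y = 223.1 N.
ΣF_x = 0: no horizontal applied forces, so A_x = 0.

A_x = 0, A_y = 223.1 N, C_y = 166.9 N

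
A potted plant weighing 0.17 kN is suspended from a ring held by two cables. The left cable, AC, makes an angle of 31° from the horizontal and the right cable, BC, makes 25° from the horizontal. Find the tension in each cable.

T_AC = 0.1858 kN, T_BC = 0.1758 kN

ΣF_x = 0: −T_AC·cos31° + T_BC·cos25° = 0 → T_BC = 0.945779·T_AC.
ΣF_y = 0: T_AC·sin31° + T_BC·sin25° = 0.17.
Substitute: T_AC·(0.515038 + 0.945779·0.422618) = 0.17 → T_AC = 0.185845 ≈ 0.1858 kN.
Then T_BC = 0.945779 × 0.185845 = 0.1758 kN.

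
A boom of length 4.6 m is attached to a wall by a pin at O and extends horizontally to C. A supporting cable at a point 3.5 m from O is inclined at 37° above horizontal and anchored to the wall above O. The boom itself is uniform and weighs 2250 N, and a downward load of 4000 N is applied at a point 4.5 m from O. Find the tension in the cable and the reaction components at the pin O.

T = 11000 N, O_x = 8787 N, O_y = -371.4 N

ΣM about O: T·sin37°·3.5 − 2250·2.3 − 4000·4.5 = 0 → T = 23175/(3.5·0.601815) = 11002.4 ≈ 11000 N.
ΣF_x = 0: O_x − T·cos37° = 0 → O_x = 11002.4 × 0.798636 = 8787 N.
ΣF_y = 0: O_y + T·sin37° − 2250 − 4000 = 0 → O_y = 6250 − 11002.4 × 0.601815 = -371.4 N.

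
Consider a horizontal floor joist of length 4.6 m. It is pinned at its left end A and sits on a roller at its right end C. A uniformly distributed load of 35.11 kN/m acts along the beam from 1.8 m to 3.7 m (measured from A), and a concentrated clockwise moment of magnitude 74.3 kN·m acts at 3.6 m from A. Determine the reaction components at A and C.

Resultant of the distributed load: 35.11 × 1.9 = 66.709 kN at 2.75 m from A.
Taking moments about A: C_y·4.6 − (35.11·1.9)·2.75 − 74.3 = 0 → C_y = 257.74975/4.6 = 56.0326 ≈ 56.03 kN.
ΣF_y = 0: A_y + 56.0326 − 35.11·1.9 = 0 → A_y = 10.68 kN.
ΣF_x = 0: no horizontal applied forces, so A_x = 0.

A_x = 0, A_y = 10.68 kN, C_y = 56.03 kN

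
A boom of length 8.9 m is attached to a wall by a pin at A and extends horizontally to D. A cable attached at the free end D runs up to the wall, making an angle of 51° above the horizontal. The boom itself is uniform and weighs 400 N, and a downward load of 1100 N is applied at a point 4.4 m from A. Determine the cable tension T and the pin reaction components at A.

T = 957.1 N, A_x = 602.3 N, A_y = 756.2 N

ΣM about A: T·sin51°·8.9 − 400·4.45 − 1100·4.4 = 0 → T = 6620/(8.9·0.777146) = 957.118 ≈ 957.1 N.
ΣF_x = 0: A_x − T·cos51° = 0 → A_x = 957.118 × 0.62932 = 602.3 N.
ΣF_y = 0: A_y + T·sin51° − 400 − 1100 = 0 → A_y = 1500 − 957.118 × 0.777146 = 756.2 N.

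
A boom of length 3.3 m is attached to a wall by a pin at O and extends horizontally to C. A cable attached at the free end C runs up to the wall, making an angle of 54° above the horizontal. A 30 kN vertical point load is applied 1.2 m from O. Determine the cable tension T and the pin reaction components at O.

T = 13.48 kN, O_x = 7.926 kN, O_y = 19.09 kN

ΣM about O: T·sin54°·3.3 − 30·1.2 = 0 → T = 36/(3.3·0.809017) = 13.4844 ≈ 13.48 kN.
ΣF_x = 0: O_x − T·cos54° = 0 → O_x = 13.4844 × 0.587785 = 7.926 kN.
ΣF_y = 0: O_y + T·sin54° − 30 = 0 → O_y = 30 − 13.4844 × 0.809017 = 19.09 kN.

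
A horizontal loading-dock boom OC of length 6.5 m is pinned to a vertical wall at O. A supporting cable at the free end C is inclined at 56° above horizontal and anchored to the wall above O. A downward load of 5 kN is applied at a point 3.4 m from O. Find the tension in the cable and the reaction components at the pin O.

T = 3.155 kN, O_x = 1.764 kN, O_y = 2.385 kN

ΣM about O: T·sin56°·6.5 − 5·3.4 = 0 → T = 17/(6.5·0.829038) = 3.15472 ≈ 3.155 kN.
ΣF_x = 0: O_x − T·cos56° = 0 → O_x = 3.15472 × 0.559193 = 1.764 kN.
ΣF_y = 0: O_y + T·sin56° − 5 = 0 → O_y = 5 − 3.15472 × 0.829038 = 2.385 kN.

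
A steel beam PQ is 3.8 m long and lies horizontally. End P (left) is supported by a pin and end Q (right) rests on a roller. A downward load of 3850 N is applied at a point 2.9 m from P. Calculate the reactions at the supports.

ΣM about P: Q_y·3.8 − 3850·2.9 = 0 → Q_y = 11165/3.8 = 2938.16 ≈ 2938 N.
ΣF_y = 0: P_y + 2938.16 − 3850 = 0 → P_y = 911.8 N.
ΣF_x = 0: no horizontal applied forces, so P_x = 0.

P_x = 0, P_y = 911.8 N, Q_y = 2938 N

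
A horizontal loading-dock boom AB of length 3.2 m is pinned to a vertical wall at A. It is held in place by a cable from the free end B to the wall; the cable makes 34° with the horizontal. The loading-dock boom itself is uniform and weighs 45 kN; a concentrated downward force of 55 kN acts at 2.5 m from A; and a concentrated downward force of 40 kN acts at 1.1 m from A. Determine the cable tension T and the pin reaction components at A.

T = 141.7 kN, A_x = 117.4 kN, A_y = 60.78 kN

ΣM about A: T·sin34°·3.2 − 45·1.6 − 55·2.5 − 40·1.1 = 0 → T = 253.5/(3.2·0.559193) = 141.666 ≈ 141.7 kN.
ΣF_x = 0: A_x − T·cos34° = 0 → A_x = 141.666 × 0.829038 = 117.4 kN.
ΣF_y = 0: A_y + T·sin34° − 45 − 55 − 40 = 0 → A_y = 140 − 141.666 × 0.559193 = 60.78 kN.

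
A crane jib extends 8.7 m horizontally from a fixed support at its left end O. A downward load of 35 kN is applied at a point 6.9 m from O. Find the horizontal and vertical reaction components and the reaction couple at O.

O_x = 0, O_y = 35.00 kN, M_O = 241.5 kN·m

ΣF_x = 0: O_x = 0.
ΣF_y = 0: O_y − 35 = 0 → O_y = 35.00 kN.
ΣM about O: M_O − 35·6.9 = 0 → M_O = 241.5 kN·m.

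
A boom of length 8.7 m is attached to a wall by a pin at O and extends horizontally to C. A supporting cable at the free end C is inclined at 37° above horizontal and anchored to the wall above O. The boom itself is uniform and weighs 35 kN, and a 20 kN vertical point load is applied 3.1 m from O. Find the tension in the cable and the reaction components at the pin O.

T = 40.92 kN, O_x = 32.68 kN, O_y = 30.37 kN

ΣM about O: T·sin37°·8.7 − 35·4.35 − 20·3.1 = 0 → T = 214.25/(8.7·0.601815) = 40.9203 ≈ 40.92 kN.
ΣF_x = 0: O_x − T·cos37° = 0 → O_x = 40.9203 × 0.798636 = 32.68 kN.
ΣF_y = 0: O_y + T·sin37° − 35 − 20 = 0 → O_y = 55 − 40.9203 × 0.601815 = 30.37 kN.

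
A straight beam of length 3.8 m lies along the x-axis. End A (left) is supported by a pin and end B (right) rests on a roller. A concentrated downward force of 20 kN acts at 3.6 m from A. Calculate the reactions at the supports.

A_x = 0, A_y = 1.053 kN, B_y = 18.95 kN

Moments about A: B_y·3.8 − 20·3.6 = 0 → B_y = 72/3.8 = 18.9474 ≈ 18.95 kN.
ΣF_y = 0: A_y + 18.9474 − 20 = 0 → A_y = 1.053 kN.
ΣF_x = 0: no horizontal applied forces, so A_x = 0.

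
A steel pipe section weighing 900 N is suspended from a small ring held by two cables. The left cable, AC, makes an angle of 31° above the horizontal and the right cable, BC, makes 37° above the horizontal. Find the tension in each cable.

T_AC = 775.2 N, T_BC = 832.0 N

ΣF_x = 0: −T_AC·cos31° + T_BC·cos37° = 0 → T_BC = 1.07329·T_AC.
ΣF_y = 0: T_AC·sin31° + T_BC·sin37° = 900.
Substitute: T_AC·(0.515038 + 1.07329·0.601815) = 900 → T_AC = 775.22 ≈ 775.2 N.
Then T_BC = 1.07329 × 775.22 = 832.0 N.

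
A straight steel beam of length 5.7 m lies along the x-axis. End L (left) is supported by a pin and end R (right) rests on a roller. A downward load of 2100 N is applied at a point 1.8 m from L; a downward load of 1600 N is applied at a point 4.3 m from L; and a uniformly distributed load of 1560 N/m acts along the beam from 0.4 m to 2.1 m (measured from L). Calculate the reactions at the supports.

L_x = 0, L_y = 3900 N, R_y = 2452 N

Resultant of the distributed load: 1560 × 1.7 = 2652 N at 1.25 m from L.
Taking moments about L: R_y·5.7 − 2100·1.8 − 1600·4.3 − (1560·1.7)·1.25 = 0 → R_y = 13975/5.7 = 2451.75 ≈ 2452 N.
ΣF_y = 0: L_y + 2451.75 − 2100 − 1600 − 1560·1.7 = 0 → L_y = 3900 N.
ΣF_x = 0: no horizontal applied forces, so L_x = 0.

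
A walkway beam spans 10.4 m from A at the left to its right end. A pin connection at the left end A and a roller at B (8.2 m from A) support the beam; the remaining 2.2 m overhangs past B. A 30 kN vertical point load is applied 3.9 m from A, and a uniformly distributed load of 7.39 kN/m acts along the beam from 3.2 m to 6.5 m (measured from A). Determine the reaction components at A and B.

A_x = 0, A_y = 25.69 kN, B_y = 28.69 kN

Resultant of the distributed load: 7.39 × 3.3 = 24.387 kN at 4.85 m from A.
Taking moments about A: B_y·8.2 − 30·3.9 − (7.39·3.3)·4.85 = 0 → B_y = 235.27695/8.2 = 28.6923 ≈ 28.69 kN.
ΣF_y = 0: A_y + 28.6923 − 30 − 7.39·3.3 = 0 → A_y = 25.69 kN.
ΣF_x = 0: no horizontal applied forces, so A_x = 0.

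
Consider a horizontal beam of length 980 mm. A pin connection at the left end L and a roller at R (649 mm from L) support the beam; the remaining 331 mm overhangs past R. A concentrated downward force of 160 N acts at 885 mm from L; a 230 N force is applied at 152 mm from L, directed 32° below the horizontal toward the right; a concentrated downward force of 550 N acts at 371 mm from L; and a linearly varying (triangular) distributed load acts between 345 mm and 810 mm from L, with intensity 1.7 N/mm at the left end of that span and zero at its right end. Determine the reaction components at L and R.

L_x = -195.1 N, L_y = 361.5 N, R_y = 865.6 N

Resultant of the triangular load: ½ × 1.7 × 465 = 395.25 N, acting at 500 mm from L (one-third of the span from the peak).
Taking moments about L: R_y·649 − 160·885 − 230·sin32°·152 − 550·371 − (½·1.7·465)·500 = 0 → R_y = 561801/649 = 865.641 ≈ 865.6 N.
ΣF_y = 0: L_y + 865.641 − 160 − 230·sin32° − 550 − ½·1.7·465 = 0 → L_y = 361.5 N.
ΣF_x = 0: L_x + 230·cos32° = 0 → L_x = -195.1 N.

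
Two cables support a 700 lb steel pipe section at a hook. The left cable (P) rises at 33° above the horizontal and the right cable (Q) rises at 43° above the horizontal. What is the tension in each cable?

ΣF_x = 0: −T_P·cos33° + T_Q·cos43° = 0 → T_Q = 1.14674·T_P.
ΣF_y = 0: T_P·sin33° + T_Q·sin43° = 700.
Substitute: T_P·(0.544639 + 1.14674·0.681998) = 700 → T_P = 527.62 ≈ 527.6 lb.
Then T_Q = 1.14674 × 527.62 = 605.0 lb.

T_P = 527.6 lb, T_Q = 605.0 lb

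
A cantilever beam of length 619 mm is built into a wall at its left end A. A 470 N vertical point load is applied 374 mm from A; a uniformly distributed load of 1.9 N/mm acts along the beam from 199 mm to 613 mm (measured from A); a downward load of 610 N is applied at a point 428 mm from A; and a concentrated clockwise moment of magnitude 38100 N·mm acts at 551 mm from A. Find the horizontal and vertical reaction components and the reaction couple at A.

A_x = 0, A_y = 1867 N, M_A = 794300 N·mm

Resultant of the distributed load: 1.9 × 414 = 786.6 N at 406 mm from A.
ΣF_x = 0: A_x = 0.
ΣF_y = 0: A_y − 470 − 1.9·414 − 610 = 0 → A_y = 1867 N.
ΣM about A: M_A − 470·374 − (1.9·414)·406 − 610·428 − 38100 = 0 → M_A = 794300 N·mm.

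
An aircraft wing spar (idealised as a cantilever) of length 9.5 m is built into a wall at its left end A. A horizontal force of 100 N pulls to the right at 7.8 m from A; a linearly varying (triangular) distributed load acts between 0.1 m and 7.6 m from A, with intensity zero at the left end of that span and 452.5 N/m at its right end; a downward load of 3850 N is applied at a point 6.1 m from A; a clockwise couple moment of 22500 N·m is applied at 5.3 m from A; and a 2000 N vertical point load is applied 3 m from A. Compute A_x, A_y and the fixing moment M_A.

Resultant of the triangular load: ½ × 452.5 × 7.5 = 1696.875 N, acting at 5.1 m from A (one-third of the span from the peak).
ΣF_x = 0: A_x + 100 = 0 → A_x = -100.0 N.
ΣF_y = 0: A_y − ½·452.5·7.5 − 3850 − 2000 = 0 → A_y = 7547 N.
ΣM about A: M_A − (½·452.5·7.5)·5.1 − 3850·6.1 − 22500 − 2000·3 = 0 → M_A = 60640 N·m.

A_x = -100.0 N, A_y = 7547 N, M_A = 60640 N·m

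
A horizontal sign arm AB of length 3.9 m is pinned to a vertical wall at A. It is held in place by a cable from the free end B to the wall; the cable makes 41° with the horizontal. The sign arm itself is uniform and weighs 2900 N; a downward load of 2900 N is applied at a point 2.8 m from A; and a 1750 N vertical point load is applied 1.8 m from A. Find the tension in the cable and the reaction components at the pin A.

ΣM about A: T·sin41°·3.9 − 2900·1.95 − 2900·2.8 − 1750·1.8 = 0 → T = 16925/(3.9·0.656059) = 6614.87 ≈ 6615 N.
ΣF_x = 0: A_x − T·cos41° = 0 → A_x = 6614.87 × 0.75471 = 4992 N.
ΣF_y = 0: A_y + T·sin41° − 2900 − 2900 − 1750 = 0 → A_y = 7550 − 6614.87 × 0.656059 = 3210 N.

T = 6615 N, A_x = 4992 N, A_y = 3210 N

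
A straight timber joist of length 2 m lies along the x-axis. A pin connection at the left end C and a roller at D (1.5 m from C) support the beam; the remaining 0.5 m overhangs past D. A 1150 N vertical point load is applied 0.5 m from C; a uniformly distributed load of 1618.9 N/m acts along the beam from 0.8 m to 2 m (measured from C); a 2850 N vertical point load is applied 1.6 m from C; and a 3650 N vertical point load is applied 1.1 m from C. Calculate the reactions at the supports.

Resultant of the distributed load: 1618.9 × 1.2 = 1942.68 N at 1.4 m from C.
Moments about C: D_y·1.5 − 1150·0.5 − (1618.9·1.2)·1.4 − 2850·1.6 − 3650·1.1 = 0 → D_y = 11869.752/1.5 = 7913.17 ≈ 7913 N.
ΣF_y = 0: C_y + 7913.17 − 1150 − 1618.9·1.2 − 2850 − 3650 = 0 → C_y = 1680 N.
ΣF_x = 0: no horizontal applied forces, so C_x = 0.

C_x = 0, C_y = 1680 N, D_y = 7913 N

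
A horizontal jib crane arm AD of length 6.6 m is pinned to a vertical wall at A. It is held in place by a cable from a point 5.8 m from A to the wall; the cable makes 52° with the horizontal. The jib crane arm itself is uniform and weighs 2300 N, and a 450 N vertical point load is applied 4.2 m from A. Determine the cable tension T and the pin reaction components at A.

ΣM about A: T·sin52°·5.8 − 2300·3.3 − 450·4.2 = 0 → T = 9480/(5.8·0.788011) = 2074.19 ≈ 2074 N.
ΣF_x = 0: A_x − T·cos52° = 0 → A_x = 2074.19 × 0.615661 = 1277 N.
ΣF_y = 0: A_y + T·sin52° − 2300 − 450 = 0 → A_y = 2750 − 2074.19 × 0.788011 = 1116 N.

T = 2074 N, A_x = 1277 N, A_y = 1116 N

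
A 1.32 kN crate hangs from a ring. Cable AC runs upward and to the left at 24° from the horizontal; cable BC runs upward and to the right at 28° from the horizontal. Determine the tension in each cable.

ΣF_x = 0: −T_AC·cos24° + T_BC·cos28° = 0 → T_BC = 1.03465·T_AC.
ΣF_y = 0: T_AC·sin24° + T_BC·sin28° = 1.32.
Substitute: T_AC·(0.406737 + 1.03465·0.469472) = 1.32 → T_AC = 1.47903 ≈ 1.479 kN.
Then T_BC = 1.03465 × 1.47903 = 1.530 kN.

T_AC = 1.479 kN, T_BC = 1.530 kN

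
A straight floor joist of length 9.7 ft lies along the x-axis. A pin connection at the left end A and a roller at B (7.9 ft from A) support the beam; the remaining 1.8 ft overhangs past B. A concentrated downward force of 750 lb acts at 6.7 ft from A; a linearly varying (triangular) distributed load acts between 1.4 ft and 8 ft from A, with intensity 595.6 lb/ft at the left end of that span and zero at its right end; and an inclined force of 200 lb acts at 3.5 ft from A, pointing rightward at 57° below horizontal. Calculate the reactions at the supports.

A_x = -108.9 lb, A_y = 1277 lb, B_y = 1606 lb

Resultant of the triangular load: ½ × 595.6 × 6.6 = 1965.48 lb, acting at 3.6 ft from A (one-third of the span from the peak).
Taking moments about A: B_y·7.9 − 750·6.7 − (½·595.6·6.6)·3.6 − 200·sin57°·3.5 = 0 → B_y = 12687.8/7.9 = 1606.05 ≈ 1606 lb.
ΣF_y = 0: A_y + 1606.05 − 750 − ½·595.6·6.6 − 200·sin57° = 0 → A_y = 1277 lb.
ΣF_x = 0: A_x + 200·cos57° = 0 → A_x = -108.9 lb.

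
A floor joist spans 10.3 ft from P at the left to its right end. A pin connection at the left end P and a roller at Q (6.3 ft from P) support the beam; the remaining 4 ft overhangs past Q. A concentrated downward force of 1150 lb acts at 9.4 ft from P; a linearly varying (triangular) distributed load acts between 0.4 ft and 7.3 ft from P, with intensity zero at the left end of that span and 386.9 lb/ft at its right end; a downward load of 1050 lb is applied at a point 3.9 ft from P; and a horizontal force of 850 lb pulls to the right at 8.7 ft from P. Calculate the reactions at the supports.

P_x = -850.0 lb, P_y = 109.6 lb, Q_y = 3425 lb

Resultant of the triangular load: ½ × 386.9 × 6.9 = 1334.805 lb, acting at 5 ft from P (one-third of the span from the peak).
Taking moments about P: Q_y·6.3 − 1150·9.4 − (½·386.9·6.9)·5 − 1050·3.9 = 0 → Q_y = 21579.025/6.3 = 3425.24 ≈ 3425 lb.
ΣF_y = 0: P_y + 3425.24 − 1150 − ½·386.9·6.9 − 1050 = 0 → P_y = 109.6 lb.
ΣF_x = 0: P_x + 850 = 0 → P_x = -850.0 lb.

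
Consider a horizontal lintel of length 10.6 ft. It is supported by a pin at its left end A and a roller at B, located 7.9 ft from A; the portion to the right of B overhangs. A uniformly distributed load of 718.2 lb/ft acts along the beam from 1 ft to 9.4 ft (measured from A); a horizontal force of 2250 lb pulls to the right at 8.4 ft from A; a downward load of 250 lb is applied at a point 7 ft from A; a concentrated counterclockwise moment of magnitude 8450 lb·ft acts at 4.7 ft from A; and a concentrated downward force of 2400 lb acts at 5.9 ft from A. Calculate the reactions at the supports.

Resultant of the distributed load: 718.2 × 8.4 = 6032.88 lb at 5.2 ft from A.
ΣM about A: B_y·7.9 − (718.2·8.4)·5.2 − 250·7 + 8450 − 2400·5.9 = 0 → B_y = 38830.976/7.9 = 4915.31 ≈ 4915 lb.
ΣF_y = 0: A_y + 4915.31 − 718.2·8.4 − 250 − 2400 = 0 → A_y = 3768 lb.
ΣF_x = 0: A_x + 2250 = 0 → A_x = -2250 lb.

A_x = -2250 lb, A_y = 3768 lb, B_y = 4915 lb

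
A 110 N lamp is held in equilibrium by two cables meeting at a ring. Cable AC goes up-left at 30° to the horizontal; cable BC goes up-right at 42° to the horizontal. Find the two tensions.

ΣF_x = 0: −T_AC·cos30° + T_BC·cos42° = 0 → T_BC = 1.16535·T_AC.
ΣF_y = 0: T_AC·sin30° + T_BC·sin42° = 110.
Substitute: T_AC·(0.5 + 1.16535·0.669131) = 110 → T_AC = 85.9528 ≈ 85.95 N.
Then T_BC = 1.16535 × 85.9528 = 100.2 N.

T_AC = 85.95 N, T_BC = 100.2 N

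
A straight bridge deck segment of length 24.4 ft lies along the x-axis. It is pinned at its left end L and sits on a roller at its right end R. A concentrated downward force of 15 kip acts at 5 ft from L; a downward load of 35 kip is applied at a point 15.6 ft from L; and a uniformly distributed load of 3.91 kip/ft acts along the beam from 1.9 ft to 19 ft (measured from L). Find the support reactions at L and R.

L_x = 0, L_y = 62.78 kip, R_y = 54.09 kip

Resultant of the distributed load: 3.91 × 17.1 = 66.861 kip at 10.45 ft from L.
ΣM about L: R_y·24.4 − 15·5 − 35·15.6 − (3.91·17.1)·10.45 = 0 → R_y = 1319.69745/24.4 = 54.086 ≈ 54.09 kip.
ΣF_y = 0: L_y + 54.086 − 15 − 35 − 3.91·17.1 = 0 → L_y = 62.78 kip.
ΣF_x = 0: no horizontal applied forces, so L_x = 0.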